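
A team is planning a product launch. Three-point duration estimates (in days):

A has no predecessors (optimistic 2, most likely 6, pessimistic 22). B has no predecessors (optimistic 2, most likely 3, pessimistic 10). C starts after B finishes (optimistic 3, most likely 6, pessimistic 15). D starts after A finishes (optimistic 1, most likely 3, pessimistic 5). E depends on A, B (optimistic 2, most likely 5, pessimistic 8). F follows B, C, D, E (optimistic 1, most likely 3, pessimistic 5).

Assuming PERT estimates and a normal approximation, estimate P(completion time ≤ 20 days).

0.871

te_A = (2 + 4·6 + 22)/6 = 48/6 = 8; σ²_A = ((22−2)/6)² = 11.111
te_B = (2 + 4·3 + 10)/6 = 24/6 = 4; σ²_B = ((10−2)/6)² = 1.778
te_C = (3 + 4·6 + 15)/6 = 42/6 = 7; σ²_C = ((15−3)/6)² = 4.000
te_D = (1 + 4·3 + 5)/6 = 18/6 = 3; σ²_D = ((5−1)/6)² = 0.444
te_E = (2 + 4·5 + 8)/6 = 30/6 = 5; σ²_E = ((8−2)/6)² = 1.000
te_F = (1 + 4·3 + 5)/6 = 18/6 = 3; σ²_F = ((5−1)/6)² = 0.444

Forward pass:
ES_A = 0; EF_A = 8
ES_B = 0; EF_B = 4
ES_C = 4; EF_C = 4+7 = 11
ES_D = 8; EF_D = 8+3 = 11
ES_E = max(EF_A=8, EF_B=4) = 8; EF_E = 8+5 = 13
ES_F = max(EF_B=4, EF_C=11, EF_D=11, EF_E=13) = 13; EF_F = 13+3 = 16
Expected project duration μ = 16 days. Critical path: A → E → F.

Variance along critical path = 11.111 + 1.000 + 0.444 = 12.556; σ = √12.556 = 3.543 days.
Z = (20 − 16) / 3.543 = 1.129
P(T ≤ 20) = Φ(1.129) ≈ 0.871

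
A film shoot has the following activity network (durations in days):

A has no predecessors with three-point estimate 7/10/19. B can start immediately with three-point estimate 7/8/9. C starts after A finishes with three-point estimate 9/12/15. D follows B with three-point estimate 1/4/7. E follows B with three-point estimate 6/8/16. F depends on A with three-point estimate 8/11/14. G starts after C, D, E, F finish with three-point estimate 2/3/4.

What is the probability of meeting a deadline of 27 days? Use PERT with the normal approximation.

0.671

te_A = (7 + 4·10 + 19)/6 = 66/6 = 11; σ²_A = ((19−7)/6)² = 4.000
te_B = (7 + 4·8 + 9)/6 = 48/6 = 8; σ²_B = ((9−7)/6)² = 0.111
te_C = (9 + 4·12 + 15)/6 = 72/6 = 12; σ²_C = ((15−9)/6)² = 1.000
te_D = (1 + 4·4 + 7)/6 = 24/6 = 4; σ²_D = ((7−1)/6)² = 1.000
te_E = (6 + 4·8 + 16)/6 = 54/6 = 9; σ²_E = ((16−6)/6)² = 2.778
te_F = (8 + 4·11 + 14)/6 = 66/6 = 11; σ²_F = ((14−8)/6)² = 1.000
te_G = (2 + 4·3 + 4)/6 = 18/6 = 3; σ²_G = ((4−2)/6)² = 0.111

Forward pass:
ES_A = 0; EF_A = 11
ES_B = 0; EF_B = 8
ES_C = 11; EF_C = 11+12 = 23
ES_D = 8; EF_D = 8+4 = 12
ES_E = 8; EF_E = 8+9 = 17
ES_F = 11; EF_F = 11+11 = 22
ES_G = max(EF_C=23, EF_D=12, EF_E=17, EF_F=22) = 23; EF_G = 23+3 = 26
Expected project duration μ = 26 days. Critical path: A → C → G.

Variance along critical path = 4.000 + 1.000 + 0.111 = 5.111; σ = √5.111 = 2.261 days.
Z = (27 − 26) / 2.261 = 0.442
P(T ≤ 27) = Φ(0.442) ≈ 0.671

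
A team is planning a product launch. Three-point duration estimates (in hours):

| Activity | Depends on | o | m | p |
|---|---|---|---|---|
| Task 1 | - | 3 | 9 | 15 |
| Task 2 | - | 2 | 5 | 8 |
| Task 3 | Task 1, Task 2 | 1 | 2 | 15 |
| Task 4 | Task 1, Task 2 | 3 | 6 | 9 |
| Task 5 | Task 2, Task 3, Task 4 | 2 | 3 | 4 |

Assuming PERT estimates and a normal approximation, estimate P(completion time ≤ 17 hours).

0.329

te_Task 1 = (3 + 4·9 + 15)/6 = 54/6 = 9; σ²_Task 1 = ((15−3)/6)² = 4.000
te_Task 2 = (2 + 4·5 + 8)/6 = 30/6 = 5; σ²_Task 2 = ((8−2)/6)² = 1.000
te_Task 3 = (1 + 4·2 + 15)/6 = 24/6 = 4; σ²_Task 3 = ((15−1)/6)² = 5.444
te_Task 4 = (3 + 4·6 + 9)/6 = 36/6 = 6; σ²_Task 4 = ((9−3)/6)² = 1.000
te_Task 5 = (2 + 4·3 + 4)/6 = 18/6 = 3; σ²_Task 5 = ((4−2)/6)² = 0.111

Forward pass:
ES_Task 1 = 0; EF_Task 1 = 9
ES_Task 2 = 0; EF_Task 2 = 5
ES_Task 3 = max(EF_Task 1=9, EF_Task 2=5) = 9; EF_Task 3 = 9+4 = 13
ES_Task 4 = max(EF_Task 1=9, EF_Task 2=5) = 9; EF_Task 4 = 9+6 = 15
ES_Task 5 = max(EF_Task 2=5, EF_Task 3=13, EF_Task 4=15) = 15; EF_Task 5 = 15+3 = 18
Expected project duration μ = 18 hours. Critical path: Task 1 → Task 4 → Task 5.

Variance along critical path = 4.000 + 1.000 + 0.111 = 5.111; σ = √5.111 = 2.261 hours.
Z = (17 − 18) / 2.261 = -0.442
P(T ≤ 17) = Φ(-0.442) ≈ 0.329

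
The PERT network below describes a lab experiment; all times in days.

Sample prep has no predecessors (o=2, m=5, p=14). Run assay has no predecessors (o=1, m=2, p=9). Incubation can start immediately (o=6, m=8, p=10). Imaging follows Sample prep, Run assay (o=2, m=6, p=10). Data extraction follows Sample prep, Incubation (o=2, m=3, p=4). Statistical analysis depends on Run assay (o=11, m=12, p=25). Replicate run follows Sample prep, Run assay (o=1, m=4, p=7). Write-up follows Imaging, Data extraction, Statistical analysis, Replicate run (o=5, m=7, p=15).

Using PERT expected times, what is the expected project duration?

te_Sample prep = (2 + 4·5 + 14)/6 = 36/6 = 6
te_Run assay = (1 + 4·2 + 9)/6 = 18/6 = 3
te_Incubation = (6 + 4·8 + 10)/6 = 48/6 = 8
te_Imaging = (2 + 4·6 + 10)/6 = 36/6 = 6
te_Data extraction = (2 + 4·3 + 4)/6 = 18/6 = 3
te_Statistical analysis = (11 + 4·12 + 25)/6 = 84/6 = 14
te_Replicate run = (1 + 4·4 + 7)/6 = 24/6 = 4
te_Write-up = (5 + 4·7 + 15)/6 = 48/6 = 8

Forward pass:
ES_Sample prep = 0; EF_Sample prep = 6
ES_Run assay = 0; EF_Run assay = 3
ES_Incubation = 0; EF_Incubation = 8
ES_Imaging = max(EF_Sample prep=6, EF_Run assay=3) = 6; EF_Imaging = 6+6 = 12
ES_Data extraction = max(EF_Sample prep=6, EF_Incubation=8) = 8; EF_Data extraction = 8+3 = 11
ES_Statistical analysis = 3; EF_Statistical analysis = 3+14 = 17
ES_Replicate run = max(EF_Sample prep=6, EF_Run assay=3) = 6; EF_Replicate run = 6+4 = 10
ES_Write-up = max(EF_Imaging=12, EF_Data extraction=11, EF_Statistical analysis=17, EF_Replicate run=10) = 17; EF_Write-up = 17+8 = 25
Expected project duration μ = 25 days. Critical path: Run assay → Statistical analysis → Write-up.

25 days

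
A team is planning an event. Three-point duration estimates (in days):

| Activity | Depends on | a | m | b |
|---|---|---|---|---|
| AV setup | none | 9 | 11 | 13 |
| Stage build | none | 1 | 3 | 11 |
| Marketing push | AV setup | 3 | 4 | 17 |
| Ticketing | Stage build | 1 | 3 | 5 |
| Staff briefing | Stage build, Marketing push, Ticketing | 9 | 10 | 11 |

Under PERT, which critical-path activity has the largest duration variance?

Marketing push

te_AV setup = (9 + 4·11 + 13)/6 = 66/6 = 11; σ²_AV setup = ((13−9)/6)² = 0.444
te_Stage build = (1 + 4·3 + 11)/6 = 24/6 = 4; σ²_Stage build = ((11−1)/6)² = 2.778
te_Marketing push = (3 + 4·4 + 17)/6 = 36/6 = 6; σ²_Marketing push = ((17−3)/6)² = 5.444
te_Ticketing = (1 + 4·3 + 5)/6 = 18/6 = 3; σ²_Ticketing = ((5−1)/6)² = 0.444
te_Staff briefing = (9 + 4·10 + 11)/6 = 60/6 = 10; σ²_Staff briefing = ((11−9)/6)² = 0.111

Forward pass:
ES_AV setup = 0; EF_AV setup = 11
ES_Stage build = 0; EF_Stage build = 4
ES_Marketing push = 11; EF_Marketing push = 11+6 = 17
ES_Ticketing = 4; EF_Ticketing = 4+3 = 7
ES_Staff briefing = max(EF_Stage build=4, EF_Marketing push=17, EF_Ticketing=7) = 17; EF_Staff briefing = 17+10 = 27
Expected project duration μ = 27 days. Critical path: AV setup → Marketing push → Staff briefing.

Variances on critical path: σ²_AV setup=0.444, σ²_Marketing push=5.444, σ²_Staff briefing=0.111.
Largest is σ²_Marketing push = 5.444.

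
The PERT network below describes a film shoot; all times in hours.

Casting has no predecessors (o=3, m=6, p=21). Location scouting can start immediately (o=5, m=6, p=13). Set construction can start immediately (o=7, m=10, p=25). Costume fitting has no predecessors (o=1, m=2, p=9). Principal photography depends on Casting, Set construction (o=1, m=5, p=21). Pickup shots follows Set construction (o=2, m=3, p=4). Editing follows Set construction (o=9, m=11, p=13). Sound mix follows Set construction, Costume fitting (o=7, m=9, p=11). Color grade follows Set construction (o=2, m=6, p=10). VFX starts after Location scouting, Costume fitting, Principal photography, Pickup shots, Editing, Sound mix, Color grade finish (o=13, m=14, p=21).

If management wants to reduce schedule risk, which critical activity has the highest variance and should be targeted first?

te_Casting = (3 + 4·6 + 21)/6 = 48/6 = 8; σ²_Casting = ((21−3)/6)² = 9.000
te_Location scouting = (5 + 4·6 + 13)/6 = 42/6 = 7; σ²_Location scouting = ((13−5)/6)² = 1.778
te_Set construction = (7 + 4·10 + 25)/6 = 72/6 = 12; σ²_Set construction = ((25−7)/6)² = 9.000
te_Costume fitting = (1 + 4·2 + 9)/6 = 18/6 = 3; σ²_Costume fitting = ((9−1)/6)² = 1.778
te_Principal photography = (1 + 4·5 + 21)/6 = 42/6 = 7; σ²_Principal photography = ((21−1)/6)² = 11.111
te_Pickup shots = (2 + 4·3 + 4)/6 = 18/6 = 3; σ²_Pickup shots = ((4−2)/6)² = 0.111
te_Editing = (9 + 4·11 + 13)/6 = 66/6 = 11; σ²_Editing = ((13−9)/6)² = 0.444
te_Sound mix = (7 + 4·9 + 11)/6 = 54/6 = 9; σ²_Sound mix = ((11−7)/6)² = 0.444
te_Color grade = (2 + 4·6 + 10)/6 = 36/6 = 6; σ²_Color grade = ((10−2)/6)² = 1.778
te_VFX = (13 + 4·14 + 21)/6 = 90/6 = 15; σ²_VFX = ((21−13)/6)² = 1.778

Forward pass:
ES_Casting = 0; EF_Casting = 8
ES_Location scouting = 0; EF_Location scouting = 7
ES_Set construction = 0; EF_Set construction = 12
ES_Costume fitting = 0; EF_Costume fitting = 3
ES_Principal photography = max(EF_Casting=8, EF_Set construction=12) = 12; EF_Principal photography = 12+7 = 19
ES_Pickup shots = 12; EF_Pickup shots = 12+3 = 15
ES_Editing = 12; EF_Editing = 12+11 = 23
ES_Sound mix = max(EF_Set construction=12, EF_Costume fitting=3) = 12; EF_Sound mix = 12+9 = 21
ES_Color grade = 12; EF_Color grade = 12+6 = 18
ES_VFX = max(EF_Location scouting=7, EF_Costume fitting=3, EF_Principal photography=19, EF_Pickup shots=15, EF_Editing=23, EF_Sound mix=21, EF_Color grade=18) = 23; EF_VFX = 23+15 = 38
Expected project duration μ = 38 hours. Critical path: Set construction → Editing → VFX.

Variances on critical path: σ²_Set construction=9.000, σ²_Editing=0.444, σ²_VFX=1.778.
Largest is σ²_Set construction = 9.000.

Set construction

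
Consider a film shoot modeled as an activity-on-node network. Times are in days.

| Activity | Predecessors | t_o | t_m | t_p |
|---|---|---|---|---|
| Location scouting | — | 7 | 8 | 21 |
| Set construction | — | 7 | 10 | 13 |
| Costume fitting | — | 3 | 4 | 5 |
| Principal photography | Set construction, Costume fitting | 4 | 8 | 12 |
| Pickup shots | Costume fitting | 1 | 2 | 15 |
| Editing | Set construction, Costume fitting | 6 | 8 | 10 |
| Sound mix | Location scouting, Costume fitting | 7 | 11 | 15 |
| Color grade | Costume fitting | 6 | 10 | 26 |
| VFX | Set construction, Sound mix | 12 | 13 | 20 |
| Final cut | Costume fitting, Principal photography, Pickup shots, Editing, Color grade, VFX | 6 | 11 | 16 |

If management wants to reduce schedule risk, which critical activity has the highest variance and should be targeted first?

te_Location scouting = (7 + 4·8 + 21)/6 = 60/6 = 10; σ²_Location scouting = ((21−7)/6)² = 5.444
te_Set construction = (7 + 4·10 + 13)/6 = 60/6 = 10; σ²_Set construction = ((13−7)/6)² = 1.000
te_Costume fitting = (3 + 4·4 + 5)/6 = 24/6 = 4; σ²_Costume fitting = ((5−3)/6)² = 0.111
te_Principal photography = (4 + 4·8 + 12)/6 = 48/6 = 8; σ²_Principal photography = ((12−4)/6)² = 1.778
te_Pickup shots = (1 + 4·2 + 15)/6 = 24/6 = 4; σ²_Pickup shots = ((15−1)/6)² = 5.444
te_Editing = (6 + 4·8 + 10)/6 = 48/6 = 8; σ²_Editing = ((10−6)/6)² = 0.444
te_Sound mix = (7 + 4·11 + 15)/6 = 66/6 = 11; σ²_Sound mix = ((15−7)/6)² = 1.778
te_Color grade = (6 + 4·10 + 26)/6 = 72/6 = 12; σ²_Color grade = ((26−6)/6)² = 11.111
te_VFX = (12 + 4·13 + 20)/6 = 84/6 = 14; σ²_VFX = ((20−12)/6)² = 1.778
te_Final cut = (6 + 4·11 + 16)/6 = 66/6 = 11; σ²_Final cut = ((16−6)/6)² = 2.778

Forward pass:
ES_Location scouting = 0; EF_Location scouting = 10
ES_Set construction = 0; EF_Set construction = 10
ES_Costume fitting = 0; EF_Costume fitting = 4
ES_Principal photography = max(EF_Set construction=10, EF_Costume fitting=4) = 10; EF_Principal photography = 10+8 = 18
ES_Pickup shots = 4; EF_Pickup shots = 4+4 = 8
ES_Editing = max(EF_Set construction=10, EF_Costume fitting=4) = 10; EF_Editing = 10+8 = 18
ES_Sound mix = max(EF_Location scouting=10, EF_Costume fitting=4) = 10; EF_Sound mix = 10+11 = 21
ES_Color grade = 4; EF_Color grade = 4+12 = 16
ES_VFX = max(EF_Set construction=10, EF_Sound mix=21) = 21; EF_VFX = 21+14 = 35
ES_Final cut = max(EF_Costume fitting=4, EF_Principal photography=18, EF_Pickup shots=8, EF_Editing=18, EF_Color grade=16, EF_VFX=35) = 35; EF_Final cut = 35+11 = 46
Expected project duration μ = 46 days. Critical path: Location scouting → Sound mix → VFX → Final cut.

Variances on critical path: σ²_Location scouting=5.444, σ²_Sound mix=1.778, σ²_VFX=1.778, σ²_Final cut=2.778.
Largest is σ²_Location scouting = 5.444.

Location scouting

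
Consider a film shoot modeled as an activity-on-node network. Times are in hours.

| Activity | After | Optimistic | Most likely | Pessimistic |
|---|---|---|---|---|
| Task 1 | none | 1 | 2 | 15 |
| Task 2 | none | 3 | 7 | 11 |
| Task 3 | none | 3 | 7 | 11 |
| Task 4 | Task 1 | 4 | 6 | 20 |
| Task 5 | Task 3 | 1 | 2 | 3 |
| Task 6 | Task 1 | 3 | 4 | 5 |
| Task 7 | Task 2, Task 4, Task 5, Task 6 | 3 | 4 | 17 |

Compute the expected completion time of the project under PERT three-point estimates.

18 hours

te_Task 1 = (1 + 4·2 + 15)/6 = 24/6 = 4
te_Task 2 = (3 + 4·7 + 11)/6 = 42/6 = 7
te_Task 3 = (3 + 4·7 + 11)/6 = 42/6 = 7
te_Task 4 = (4 + 4·6 + 20)/6 = 48/6 = 8
te_Task 5 = (1 + 4·2 + 3)/6 = 12/6 = 2
te_Task 6 = (3 + 4·4 + 5)/6 = 24/6 = 4
te_Task 7 = (3 + 4·4 + 17)/6 = 36/6 = 6

Forward pass:
ES_Task 1 = 0; EF_Task 1 = 4
ES_Task 2 = 0; EF_Task 2 = 7
ES_Task 3 = 0; EF_Task 3 = 7
ES_Task 4 = 4; EF_Task 4 = 4+8 = 12
ES_Task 5 = 7; EF_Task 5 = 7+2 = 9
ES_Task 6 = 4; EF_Task 6 = 4+4 = 8
ES_Task 7 = max(EF_Task 2=7, EF_Task 4=12, EF_Task 5=9, EF_Task 6=8) = 12; EF_Task 7 = 12+6 = 18
Expected project duration μ = 18 hours. Critical path: Task 1 → Task 4 → Task 7.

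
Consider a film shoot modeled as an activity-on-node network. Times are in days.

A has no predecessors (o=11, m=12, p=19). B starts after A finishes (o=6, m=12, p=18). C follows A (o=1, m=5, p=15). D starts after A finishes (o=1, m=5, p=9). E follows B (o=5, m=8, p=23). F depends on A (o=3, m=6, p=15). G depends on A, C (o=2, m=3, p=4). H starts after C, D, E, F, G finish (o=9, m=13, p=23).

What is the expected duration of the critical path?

te_A = (11 + 4·12 + 19)/6 = 78/6 = 13
te_B = (6 + 4·12 + 18)/6 = 72/6 = 12
te_C = (1 + 4·5 + 15)/6 = 36/6 = 6
te_D = (1 + 4·5 + 9)/6 = 30/6 = 5
te_E = (5 + 4·8 + 23)/6 = 60/6 = 10
te_F = (3 + 4·6 + 15)/6 = 42/6 = 7
te_G = (2 + 4·3 + 4)/6 = 18/6 = 3
te_H = (9 + 4·13 + 23)/6 = 84/6 = 14

Forward pass:
ES_A = 0; EF_A = 13
ES_B = 13; EF_B = 13+12 = 25
ES_C = 13; EF_C = 13+6 = 19
ES_D = 13; EF_D = 13+5 = 18
ES_E = 25; EF_E = 25+10 = 35
ES_F = 13; EF_F = 13+7 = 20
ES_G = max(EF_A=13, EF_C=19) = 19; EF_G = 19+3 = 22
ES_H = max(EF_C=19, EF_D=18, EF_E=35, EF_F=20, EF_G=22) = 35; EF_H = 35+14 = 49
Expected project duration μ = 49 days. Critical path: A → B → E → H.

49 days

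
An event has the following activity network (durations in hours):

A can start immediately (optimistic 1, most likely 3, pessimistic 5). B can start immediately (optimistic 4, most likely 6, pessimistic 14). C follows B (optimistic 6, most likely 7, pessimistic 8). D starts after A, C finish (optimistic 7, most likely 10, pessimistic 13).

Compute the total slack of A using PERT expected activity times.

11 hours

te_A = (1 + 4·3 + 5)/6 = 18/6 = 3
te_B = (4 + 4·6 + 14)/6 = 42/6 = 7
te_C = (6 + 4·7 + 8)/6 = 42/6 = 7
te_D = (7 + 4·10 + 13)/6 = 60/6 = 10

Forward pass:
ES_A = 0; EF_A = 3
ES_B = 0; EF_B = 7
ES_C = 7; EF_C = 7+7 = 14
ES_D = max(EF_A=3, EF_C=14) = 14; EF_D = 14+10 = 24
Expected project duration μ = 24 hours. Critical path: B → C → D.

Backward pass:
LF_D = 24; LS_D = 24−10 = 14
LF_C = LS_D = 14; LS_C = 14−7 = 7
LF_B = LS_C = 7; LS_B = 7−7 = 0
LF_A = LS_D = 14; LS_A = 14−3 = 11
Slack_A = LS_A − ES_A = 11 − 0 = 11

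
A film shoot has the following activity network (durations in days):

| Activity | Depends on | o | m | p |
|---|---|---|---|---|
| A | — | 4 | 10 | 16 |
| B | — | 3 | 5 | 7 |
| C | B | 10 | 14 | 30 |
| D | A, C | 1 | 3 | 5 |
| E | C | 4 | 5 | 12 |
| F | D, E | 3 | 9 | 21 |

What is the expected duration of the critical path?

te_A = (4 + 4·10 + 16)/6 = 60/6 = 10
te_B = (3 + 4·5 + 7)/6 = 30/6 = 5
te_C = (10 + 4·14 + 30)/6 = 96/6 = 16
te_D = (1 + 4·3 + 5)/6 = 18/6 = 3
te_E = (4 + 4·5 + 12)/6 = 36/6 = 6
te_F = (3 + 4·9 + 21)/6 = 60/6 = 10

Forward pass:
ES_A = 0; EF_A = 10
ES_B = 0; EF_B = 5
ES_C = 5; EF_C = 5+16 = 21
ES_D = max(EF_A=10, EF_C=21) = 21; EF_D = 21+3 = 24
ES_E = 21; EF_E = 21+6 = 27
ES_F = max(EF_D=24, EF_E=27) = 27; EF_F = 27+10 = 37
Expected project duration μ = 37 days. Critical path: B → C → E → F.

37 days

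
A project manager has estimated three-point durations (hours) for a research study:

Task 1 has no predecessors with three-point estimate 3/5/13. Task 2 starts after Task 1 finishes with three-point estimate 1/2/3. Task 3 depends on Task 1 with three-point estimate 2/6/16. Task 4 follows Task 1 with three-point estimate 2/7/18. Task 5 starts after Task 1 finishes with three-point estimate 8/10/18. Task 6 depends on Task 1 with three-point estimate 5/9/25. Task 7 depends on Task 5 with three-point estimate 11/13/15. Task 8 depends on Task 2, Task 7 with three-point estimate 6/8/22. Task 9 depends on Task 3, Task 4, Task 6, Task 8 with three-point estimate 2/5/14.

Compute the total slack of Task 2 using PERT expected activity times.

te_Task 1 = (3 + 4·5 + 13)/6 = 36/6 = 6
te_Task 2 = (1 + 4·2 + 3)/6 = 12/6 = 2
te_Task 3 = (2 + 4·6 + 16)/6 = 42/6 = 7
te_Task 4 = (2 + 4·7 + 18)/6 = 48/6 = 8
te_Task 5 = (8 + 4·10 + 18)/6 = 66/6 = 11
te_Task 6 = (5 + 4·9 + 25)/6 = 66/6 = 11
te_Task 7 = (11 + 4·13 + 15)/6 = 78/6 = 13
te_Task 8 = (6 + 4·8 + 22)/6 = 60/6 = 10
te_Task 9 = (2 + 4·5 + 14)/6 = 36/6 = 6

Forward pass:
ES_Task 1 = 0; EF_Task 1 = 6
ES_Task 2 = 6; EF_Task 2 = 6+2 = 8
ES_Task 3 = 6; EF_Task 3 = 6+7 = 13
ES_Task 4 = 6; EF_Task 4 = 6+8 = 14
ES_Task 5 = 6; EF_Task 5 = 6+11 = 17
ES_Task 6 = 6; EF_Task 6 = 6+11 = 17
ES_Task 7 = 17; EF_Task 7 = 17+13 = 30
ES_Task 8 = max(EF_Task 2=8, EF_Task 7=30) = 30; EF_Task 8 = 30+10 = 40
ES_Task 9 = max(EF_Task 3=13, EF_Task 4=14, EF_Task 6=17, EF_Task 8=40) = 40; EF_Task 9 = 40+6 = 46
Expected project duration μ = 46 hours. Critical path: Task 1 → Task 5 → Task 7 → Task 8 → Task 9.

Backward pass:
LF_Task 9 = 46; LS_Task 9 = 46−6 = 40
LF_Task 8 = LS_Task 9 = 40; LS_Task 8 = 40−10 = 30
LF_Task 7 = LS_Task 8 = 30; LS_Task 7 = 30−13 = 17
LF_Task 6 = LS_Task 9 = 40; LS_Task 6 = 40−11 = 29
LF_Task 5 = LS_Task 7 = 17; LS_Task 5 = 17−11 = 6
LF_Task 4 = LS_Task 9 = 40; LS_Task 4 = 40−8 = 32
LF_Task 3 = LS_Task 9 = 40; LS_Task 3 = 40−7 = 33
LF_Task 2 = LS_Task 8 = 30; LS_Task 2 = 30−2 = 28
LF_Task 1 = min(LS_Task 2=28, LS_Task 3=33, LS_Task 4=32, LS_Task 5=6, LS_Task 6=29) = 6; LS_Task 1 = 6−6 = 0
Slack_Task 2 = LS_Task 2 − ES_Task 2 = 28 − 6 = 22

22 hours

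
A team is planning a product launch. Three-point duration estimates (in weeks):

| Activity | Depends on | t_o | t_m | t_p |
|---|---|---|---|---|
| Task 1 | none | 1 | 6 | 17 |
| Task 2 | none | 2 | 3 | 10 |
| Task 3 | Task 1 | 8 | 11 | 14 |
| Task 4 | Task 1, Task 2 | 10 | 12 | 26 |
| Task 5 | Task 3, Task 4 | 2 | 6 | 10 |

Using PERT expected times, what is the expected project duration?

te_Task 1 = (1 + 4·6 + 17)/6 = 42/6 = 7
te_Task 2 = (2 + 4·3 + 10)/6 = 24/6 = 4
te_Task 3 = (8 + 4·11 + 14)/6 = 66/6 = 11
te_Task 4 = (10 + 4·12 + 26)/6 = 84/6 = 14
te_Task 5 = (2 + 4·6 + 10)/6 = 36/6 = 6

Forward pass:
ES_Task 1 = 0; EF_Task 1 = 7
ES_Task 2 = 0; EF_Task 2 = 4
ES_Task 3 = 7; EF_Task 3 = 7+11 = 18
ES_Task 4 = max(EF_Task 1=7, EF_Task 2=4) = 7; EF_Task 4 = 7+14 = 21
ES_Task 5 = max(EF_Task 3=18, EF_Task 4=21) = 21; EF_Task 5 = 21+6 = 27
Expected project duration μ = 27 weeks. Critical path: Task 1 → Task 4 → Task 5.

27 weeks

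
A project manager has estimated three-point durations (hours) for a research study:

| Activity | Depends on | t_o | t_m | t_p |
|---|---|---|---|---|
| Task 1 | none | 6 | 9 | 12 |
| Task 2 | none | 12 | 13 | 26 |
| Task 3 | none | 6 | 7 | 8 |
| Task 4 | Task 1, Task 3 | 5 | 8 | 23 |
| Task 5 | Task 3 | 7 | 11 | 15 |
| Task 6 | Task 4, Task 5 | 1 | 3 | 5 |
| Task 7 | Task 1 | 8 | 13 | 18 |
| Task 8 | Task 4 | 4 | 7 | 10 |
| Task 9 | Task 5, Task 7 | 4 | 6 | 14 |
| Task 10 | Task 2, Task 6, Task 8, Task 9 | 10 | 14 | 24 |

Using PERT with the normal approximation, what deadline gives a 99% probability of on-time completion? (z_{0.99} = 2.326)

te_Task 1 = (6 + 4·9 + 12)/6 = 54/6 = 9; σ²_Task 1 = ((12−6)/6)² = 1.000
te_Task 2 = (12 + 4·13 + 26)/6 = 90/6 = 15; σ²_Task 2 = ((26−12)/6)² = 5.444
te_Task 3 = (6 + 4·7 + 8)/6 = 42/6 = 7; σ²_Task 3 = ((8−6)/6)² = 0.111
te_Task 4 = (5 + 4·8 + 23)/6 = 60/6 = 10; σ²_Task 4 = ((23−5)/6)² = 9.000
te_Task 5 = (7 + 4·11 + 15)/6 = 66/6 = 11; σ²_Task 5 = ((15−7)/6)² = 1.778
te_Task 6 = (1 + 4·3 + 5)/6 = 18/6 = 3; σ²_Task 6 = ((5−1)/6)² = 0.444
te_Task 7 = (8 + 4·13 + 18)/6 = 78/6 = 13; σ²_Task 7 = ((18−8)/6)² = 2.778
te_Task 8 = (4 + 4·7 + 10)/6 = 42/6 = 7; σ²_Task 8 = ((10−4)/6)² = 1.000
te_Task 9 = (4 + 4·6 + 14)/6 = 42/6 = 7; σ²_Task 9 = ((14−4)/6)² = 2.778
te_Task 10 = (10 + 4·14 + 24)/6 = 90/6 = 15; σ²_Task 10 = ((24−10)/6)² = 5.444

Forward pass:
ES_Task 1 = 0; EF_Task 1 = 9
ES_Task 2 = 0; EF_Task 2 = 15
ES_Task 3 = 0; EF_Task 3 = 7
ES_Task 4 = max(EF_Task 1=9, EF_Task 3=7) = 9; EF_Task 4 = 9+10 = 19
ES_Task 5 = 7; EF_Task 5 = 7+11 = 18
ES_Task 6 = max(EF_Task 4=19, EF_Task 5=18) = 19; EF_Task 6 = 19+3 = 22
ES_Task 7 = 9; EF_Task 7 = 9+13 = 22
ES_Task 8 = 19; EF_Task 8 = 19+7 = 26
ES_Task 9 = max(EF_Task 5=18, EF_Task 7=22) = 22; EF_Task 9 = 22+7 = 29
ES_Task 10 = max(EF_Task 2=15, EF_Task 6=22, EF_Task 8=26, EF_Task 9=29) = 29; EF_Task 10 = 29+15 = 44
Expected project duration μ = 44 hours. Critical path: Task 1 → Task 7 → Task 9 → Task 10.

Variance along critical path = 1.000 + 2.778 + 2.778 + 5.444 = 12.000; σ = 3.464 hours.
D = μ + z·σ = 44 + 2.326·3.464 = 52.1 hours

52.1 hours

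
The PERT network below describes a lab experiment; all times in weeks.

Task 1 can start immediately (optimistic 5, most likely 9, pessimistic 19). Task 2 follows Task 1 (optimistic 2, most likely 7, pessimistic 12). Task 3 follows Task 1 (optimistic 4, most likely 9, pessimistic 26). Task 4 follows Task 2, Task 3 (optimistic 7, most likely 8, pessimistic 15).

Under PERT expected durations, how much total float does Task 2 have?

te_Task 1 = (5 + 4·9 + 19)/6 = 60/6 = 10
te_Task 2 = (2 + 4·7 + 12)/6 = 42/6 = 7
te_Task 3 = (4 + 4·9 + 26)/6 = 66/6 = 11
te_Task 4 = (7 + 4·8 + 15)/6 = 54/6 = 9

Forward pass:
ES_Task 1 = 0; EF_Task 1 = 10
ES_Task 2 = 10; EF_Task 2 = 10+7 = 17
ES_Task 3 = 10; EF_Task 3 = 10+11 = 21
ES_Task 4 = max(EF_Task 2=17, EF_Task 3=21) = 21; EF_Task 4 = 21+9 = 30
Expected project duration μ = 30 weeks. Critical path: Task 1 → Task 3 → Task 4.

Backward pass:
LF_Task 4 = 30; LS_Task 4 = 30−9 = 21
LF_Task 3 = LS_Task 4 = 21; LS_Task 3 = 21−11 = 10
LF_Task 2 = LS_Task 4 = 21; LS_Task 2 = 21−7 = 14
LF_Task 1 = min(LS_Task 2=14, LS_Task 3=10) = 10; LS_Task 1 = 10−10 = 0
Slack_Task 2 = LS_Task 2 − ES_Task 2 = 14 − 10 = 4

4 weeks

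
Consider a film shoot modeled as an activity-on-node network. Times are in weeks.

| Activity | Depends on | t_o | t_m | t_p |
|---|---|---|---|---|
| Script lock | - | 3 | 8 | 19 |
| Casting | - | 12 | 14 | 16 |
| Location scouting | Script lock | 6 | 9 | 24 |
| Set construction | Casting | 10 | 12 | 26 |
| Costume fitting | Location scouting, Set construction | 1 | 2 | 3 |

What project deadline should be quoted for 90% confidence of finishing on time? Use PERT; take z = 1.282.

te_Script lock = (3 + 4·8 + 19)/6 = 54/6 = 9; σ²_Script lock = ((19−3)/6)² = 7.111
te_Casting = (12 + 4·14 + 16)/6 = 84/6 = 14; σ²_Casting = ((16−12)/6)² = 0.444
te_Location scouting = (6 + 4·9 + 24)/6 = 66/6 = 11; σ²_Location scouting = ((24−6)/6)² = 9.000
te_Set construction = (10 + 4·12 + 26)/6 = 84/6 = 14; σ²_Set construction = ((26−10)/6)² = 7.111
te_Costume fitting = (1 + 4·2 + 3)/6 = 12/6 = 2; σ²_Costume fitting = ((3−1)/6)² = 0.111

Forward pass:
ES_Script lock = 0; EF_Script lock = 9
ES_Casting = 0; EF_Casting = 14
ES_Location scouting = 9; EF_Location scouting = 9+11 = 20
ES_Set construction = 14; EF_Set construction = 14+14 = 28
ES_Costume fitting = max(EF_Location scouting=20, EF_Set construction=28) = 28; EF_Costume fitting = 28+2 = 30
Expected project duration μ = 30 weeks. Critical path: Casting → Set construction → Costume fitting.

Variance along critical path = 0.444 + 7.111 + 0.111 = 7.667; σ = 2.769 weeks.
D = μ + z·σ = 30 + 1.282·2.769 = 33.5 weeks

33.5 weeks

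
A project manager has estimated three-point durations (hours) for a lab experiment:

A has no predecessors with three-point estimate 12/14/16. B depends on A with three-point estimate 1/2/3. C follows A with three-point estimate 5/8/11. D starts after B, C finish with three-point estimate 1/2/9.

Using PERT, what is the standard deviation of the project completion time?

1.80 hours

te_A = (12 + 4·14 + 16)/6 = 84/6 = 14; σ²_A = ((16−12)/6)² = 0.444
te_B = (1 + 4·2 + 3)/6 = 12/6 = 2; σ²_B = ((3−1)/6)² = 0.111
te_C = (5 + 4·8 + 11)/6 = 48/6 = 8; σ²_C = ((11−5)/6)² = 1.000
te_D = (1 + 4·2 + 9)/6 = 18/6 = 3; σ²_D = ((9−1)/6)² = 1.778

Forward pass:
ES_A = 0; EF_A = 14
ES_B = 14; EF_B = 14+2 = 16
ES_C = 14; EF_C = 14+8 = 22
ES_D = max(EF_B=16, EF_C=22) = 22; EF_D = 22+3 = 25
Expected project duration μ = 25 hours. Critical path: A → C → D.

Variance along critical path = 0.444 + 1.000 + 1.778 = 3.222
σ = √3.222 = 1.795 hours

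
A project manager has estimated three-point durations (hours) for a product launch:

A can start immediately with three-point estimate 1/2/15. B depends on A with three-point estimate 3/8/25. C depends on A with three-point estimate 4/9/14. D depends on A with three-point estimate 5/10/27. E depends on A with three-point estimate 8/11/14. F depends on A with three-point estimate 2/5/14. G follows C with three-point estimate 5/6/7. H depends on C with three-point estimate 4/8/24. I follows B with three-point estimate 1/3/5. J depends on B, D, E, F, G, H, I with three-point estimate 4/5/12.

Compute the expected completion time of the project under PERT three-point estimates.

te_A = (1 + 4·2 + 15)/6 = 24/6 = 4
te_B = (3 + 4·8 + 25)/6 = 60/6 = 10
te_C = (4 + 4·9 + 14)/6 = 54/6 = 9
te_D = (5 + 4·10 + 27)/6 = 72/6 = 12
te_E = (8 + 4·11 + 14)/6 = 66/6 = 11
te_F = (2 + 4·5 + 14)/6 = 36/6 = 6
te_G = (5 + 4·6 + 7)/6 = 36/6 = 6
te_H = (4 + 4·8 + 24)/6 = 60/6 = 10
te_I = (1 + 4·3 + 5)/6 = 18/6 = 3
te_J = (4 + 4·5 + 12)/6 = 36/6 = 6

Forward pass:
ES_A = 0; EF_A = 4
ES_B = 4; EF_B = 4+10 = 14
ES_C = 4; EF_C = 4+9 = 13
ES_D = 4; EF_D = 4+12 = 16
ES_E = 4; EF_E = 4+11 = 15
ES_F = 4; EF_F = 4+6 = 10
ES_G = 13; EF_G = 13+6 = 19
ES_H = 13; EF_H = 13+10 = 23
ES_I = 14; EF_I = 14+3 = 17
ES_J = max(EF_B=14, EF_D=16, EF_E=15, EF_F=10, EF_G=19, EF_H=23, EF_I=17) = 23; EF_J = 23+6 = 29
Expected project duration μ = 29 hours. Critical path: A → C → H → J.

29 hours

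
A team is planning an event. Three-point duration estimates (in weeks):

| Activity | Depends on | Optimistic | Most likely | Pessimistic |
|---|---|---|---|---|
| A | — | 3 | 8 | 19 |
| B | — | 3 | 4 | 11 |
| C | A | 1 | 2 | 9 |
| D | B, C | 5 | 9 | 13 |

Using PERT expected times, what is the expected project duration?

te_A = (3 + 4·8 + 19)/6 = 54/6 = 9
te_B = (3 + 4·4 + 11)/6 = 30/6 = 5
te_C = (1 + 4·2 + 9)/6 = 18/6 = 3
te_D = (5 + 4·9 + 13)/6 = 54/6 = 9

Forward pass:
ES_A = 0; EF_A = 9
ES_B = 0; EF_B = 5
ES_C = 9; EF_C = 9+3 = 12
ES_D = max(EF_B=5, EF_C=12) = 12; EF_D = 12+9 = 21
Expected project duration μ = 21 weeks. Critical path: A → C → D.

21 weeks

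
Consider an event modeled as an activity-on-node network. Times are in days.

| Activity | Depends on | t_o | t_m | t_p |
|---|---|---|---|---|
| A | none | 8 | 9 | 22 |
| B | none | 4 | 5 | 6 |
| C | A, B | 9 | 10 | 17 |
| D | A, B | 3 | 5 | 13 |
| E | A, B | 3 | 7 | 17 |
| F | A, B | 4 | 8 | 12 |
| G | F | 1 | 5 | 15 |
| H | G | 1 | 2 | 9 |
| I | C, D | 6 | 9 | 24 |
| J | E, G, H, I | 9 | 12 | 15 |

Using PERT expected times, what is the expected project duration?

te_A = (8 + 4·9 + 22)/6 = 66/6 = 11
te_B = (4 + 4·5 + 6)/6 = 30/6 = 5
te_C = (9 + 4·10 + 17)/6 = 66/6 = 11
te_D = (3 + 4·5 + 13)/6 = 36/6 = 6
te_E = (3 + 4·7 + 17)/6 = 48/6 = 8
te_F = (4 + 4·8 + 12)/6 = 48/6 = 8
te_G = (1 + 4·5 + 15)/6 = 36/6 = 6
te_H = (1 + 4·2 + 9)/6 = 18/6 = 3
te_I = (6 + 4·9 + 24)/6 = 66/6 = 11
te_J = (9 + 4·12 + 15)/6 = 72/6 = 12

Forward pass:
ES_A = 0; EF_A = 11
ES_B = 0; EF_B = 5
ES_C = max(EF_A=11, EF_B=5) = 11; EF_C = 11+11 = 22
ES_D = max(EF_A=11, EF_B=5) = 11; EF_D = 11+6 = 17
ES_E = max(EF_A=11, EF_B=5) = 11; EF_E = 11+8 = 19
ES_F = max(EF_A=11, EF_B=5) = 11; EF_F = 11+8 = 19
ES_G = 19; EF_G = 19+6 = 25
ES_H = 25; EF_H = 25+3 = 28
ES_I = max(EF_C=22, EF_D=17) = 22; EF_I = 22+11 = 33
ES_J = max(EF_E=19, EF_G=25, EF_H=28, EF_I=33) = 33; EF_J = 33+12 = 45
Expected project duration μ = 45 days. Critical path: A → C → I → J.

45 days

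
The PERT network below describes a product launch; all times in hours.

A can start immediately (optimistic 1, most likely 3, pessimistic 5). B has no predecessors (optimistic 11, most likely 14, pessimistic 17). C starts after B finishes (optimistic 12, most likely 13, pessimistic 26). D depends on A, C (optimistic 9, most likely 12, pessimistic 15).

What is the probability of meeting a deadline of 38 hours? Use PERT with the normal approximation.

te_A = (1 + 4·3 + 5)/6 = 18/6 = 3; σ²_A = ((5−1)/6)² = 0.444
te_B = (11 + 4·14 + 17)/6 = 84/6 = 14; σ²_B = ((17−11)/6)² = 1.000
te_C = (12 + 4·13 + 26)/6 = 90/6 = 15; σ²_C = ((26−12)/6)² = 5.444
te_D = (9 + 4·12 + 15)/6 = 72/6 = 12; σ²_D = ((15−9)/6)² = 1.000

Forward pass:
ES_A = 0; EF_A = 3
ES_B = 0; EF_B = 14
ES_C = 14; EF_C = 14+15 = 29
ES_D = max(EF_A=3, EF_C=29) = 29; EF_D = 29+12 = 41
Expected project duration μ = 41 hours. Critical path: B → C → D.

Variance along critical path = 1.000 + 5.444 + 1.000 = 7.444; σ = √7.444 = 2.728 hours.
Z = (38 − 41) / 2.728 = -1.100
P(T ≤ 38) = Φ(-1.100) ≈ 0.136

0.136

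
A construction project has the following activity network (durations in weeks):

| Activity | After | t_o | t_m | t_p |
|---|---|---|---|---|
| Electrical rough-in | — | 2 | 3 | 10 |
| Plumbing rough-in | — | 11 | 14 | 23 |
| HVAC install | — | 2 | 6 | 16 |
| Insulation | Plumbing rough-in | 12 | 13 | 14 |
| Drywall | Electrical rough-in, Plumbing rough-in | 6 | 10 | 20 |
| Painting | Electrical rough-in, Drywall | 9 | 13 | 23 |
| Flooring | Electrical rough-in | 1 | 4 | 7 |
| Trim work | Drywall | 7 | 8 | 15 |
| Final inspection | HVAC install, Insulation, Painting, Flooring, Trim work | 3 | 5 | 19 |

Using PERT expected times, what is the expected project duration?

te_Electrical rough-in = (2 + 4·3 + 10)/6 = 24/6 = 4
te_Plumbing rough-in = (11 + 4·14 + 23)/6 = 90/6 = 15
te_HVAC install = (2 + 4·6 + 16)/6 = 42/6 = 7
te_Insulation = (12 + 4·13 + 14)/6 = 78/6 = 13
te_Drywall = (6 + 4·10 + 20)/6 = 66/6 = 11
te_Painting = (9 + 4·13 + 23)/6 = 84/6 = 14
te_Flooring = (1 + 4·4 + 7)/6 = 24/6 = 4
te_Trim work = (7 + 4·8 + 15)/6 = 54/6 = 9
te_Final inspection = (3 + 4·5 + 19)/6 = 42/6 = 7

Forward pass:
ES_Electrical rough-in = 0; EF_Electrical rough-in = 4
ES_Plumbing rough-in = 0; EF_Plumbing rough-in = 15
ES_HVAC install = 0; EF_HVAC install = 7
ES_Insulation = 15; EF_Insulation = 15+13 = 28
ES_Drywall = max(EF_Electrical rough-in=4, EF_Plumbing rough-in=15) = 15; EF_Drywall = 15+11 = 26
ES_Painting = max(EF_Electrical rough-in=4, EF_Drywall=26) = 26; EF_Painting = 26+14 = 40
ES_Flooring = 4; EF_Flooring = 4+4 = 8
ES_Trim work = 26; EF_Trim work = 26+9 = 35
ES_Final inspection = max(EF_HVAC install=7, EF_Insulation=28, EF_Painting=40, EF_Flooring=8, EF_Trim work=35) = 40; EF_Final inspection = 40+7 = 47
Expected project duration μ = 47 weeks. Critical path: Plumbing rough-in → Drywall → Painting → Final inspection.

47 weeks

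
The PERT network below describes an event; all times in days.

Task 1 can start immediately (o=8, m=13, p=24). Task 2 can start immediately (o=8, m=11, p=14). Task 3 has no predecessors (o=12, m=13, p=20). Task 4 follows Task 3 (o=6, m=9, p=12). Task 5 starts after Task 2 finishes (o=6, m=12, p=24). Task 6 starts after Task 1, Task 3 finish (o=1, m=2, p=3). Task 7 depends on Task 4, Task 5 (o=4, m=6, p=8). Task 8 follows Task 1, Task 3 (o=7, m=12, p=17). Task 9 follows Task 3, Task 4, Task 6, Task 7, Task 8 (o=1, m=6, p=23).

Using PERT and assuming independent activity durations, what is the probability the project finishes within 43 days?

0.847

te_Task 1 = (8 + 4·13 + 24)/6 = 84/6 = 14; σ²_Task 1 = ((24−8)/6)² = 7.111
te_Task 2 = (8 + 4·11 + 14)/6 = 66/6 = 11; σ²_Task 2 = ((14−8)/6)² = 1.000
te_Task 3 = (12 + 4·13 + 20)/6 = 84/6 = 14; σ²_Task 3 = ((20−12)/6)² = 1.778
te_Task 4 = (6 + 4·9 + 12)/6 = 54/6 = 9; σ²_Task 4 = ((12−6)/6)² = 1.000
te_Task 5 = (6 + 4·12 + 24)/6 = 78/6 = 13; σ²_Task 5 = ((24−6)/6)² = 9.000
te_Task 6 = (1 + 4·2 + 3)/6 = 12/6 = 2; σ²_Task 6 = ((3−1)/6)² = 0.111
te_Task 7 = (4 + 4·6 + 8)/6 = 36/6 = 6; σ²_Task 7 = ((8−4)/6)² = 0.444
te_Task 8 = (7 + 4·12 + 17)/6 = 72/6 = 12; σ²_Task 8 = ((17−7)/6)² = 2.778
te_Task 9 = (1 + 4·6 + 23)/6 = 48/6 = 8; σ²_Task 9 = ((23−1)/6)² = 13.444

Forward pass:
ES_Task 1 = 0; EF_Task 1 = 14
ES_Task 2 = 0; EF_Task 2 = 11
ES_Task 3 = 0; EF_Task 3 = 14
ES_Task 4 = 14; EF_Task 4 = 14+9 = 23
ES_Task 5 = 11; EF_Task 5 = 11+13 = 24
ES_Task 6 = max(EF_Task 1=14, EF_Task 3=14) = 14; EF_Task 6 = 14+2 = 16
ES_Task 7 = max(EF_Task 4=23, EF_Task 5=24) = 24; EF_Task 7 = 24+6 = 30
ES_Task 8 = max(EF_Task 1=14, EF_Task 3=14) = 14; EF_Task 8 = 14+12 = 26
ES_Task 9 = max(EF_Task 3=14, EF_Task 4=23, EF_Task 6=16, EF_Task 7=30, EF_Task 8=26) = 30; EF_Task 9 = 30+8 = 38
Expected project duration μ = 38 days. Critical path: Task 2 → Task 5 → Task 7 → Task 9.

Variance along critical path = 1.000 + 9.000 + 0.444 + 13.444 = 23.889; σ = √23.889 = 4.888 days.
Z = (43 − 38) / 4.888 = 1.023
P(T ≤ 43) = Φ(1.023) ≈ 0.847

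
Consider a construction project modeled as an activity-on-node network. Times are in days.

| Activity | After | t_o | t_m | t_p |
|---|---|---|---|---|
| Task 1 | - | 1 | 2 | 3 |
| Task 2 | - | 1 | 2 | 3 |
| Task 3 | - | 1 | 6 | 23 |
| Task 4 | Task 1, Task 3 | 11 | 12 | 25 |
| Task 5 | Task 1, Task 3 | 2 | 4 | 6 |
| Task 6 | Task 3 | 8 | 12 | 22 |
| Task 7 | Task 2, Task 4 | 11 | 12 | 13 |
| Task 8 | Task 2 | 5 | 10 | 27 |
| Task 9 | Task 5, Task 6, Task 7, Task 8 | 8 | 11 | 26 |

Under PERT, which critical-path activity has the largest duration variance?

Task 3

te_Task 1 = (1 + 4·2 + 3)/6 = 12/6 = 2; σ²_Task 1 = ((3−1)/6)² = 0.111
te_Task 2 = (1 + 4·2 + 3)/6 = 12/6 = 2; σ²_Task 2 = ((3−1)/6)² = 0.111
te_Task 3 = (1 + 4·6 + 23)/6 = 48/6 = 8; σ²_Task 3 = ((23−1)/6)² = 13.444
te_Task 4 = (11 + 4·12 + 25)/6 = 84/6 = 14; σ²_Task 4 = ((25−11)/6)² = 5.444
te_Task 5 = (2 + 4·4 + 6)/6 = 24/6 = 4; σ²_Task 5 = ((6−2)/6)² = 0.444
te_Task 6 = (8 + 4·12 + 22)/6 = 78/6 = 13; σ²_Task 6 = ((22−8)/6)² = 5.444
te_Task 7 = (11 + 4·12 + 13)/6 = 72/6 = 12; σ²_Task 7 = ((13−11)/6)² = 0.111
te_Task 8 = (5 + 4·10 + 27)/6 = 72/6 = 12; σ²_Task 8 = ((27−5)/6)² = 13.444
te_Task 9 = (8 + 4·11 + 26)/6 = 78/6 = 13; σ²_Task 9 = ((26−8)/6)² = 9.000

Forward pass:
ES_Task 1 = 0; EF_Task 1 = 2
ES_Task 2 = 0; EF_Task 2 = 2
ES_Task 3 = 0; EF_Task 3 = 8
ES_Task 4 = max(EF_Task 1=2, EF_Task 3=8) = 8; EF_Task 4 = 8+14 = 22
ES_Task 5 = max(EF_Task 1=2, EF_Task 3=8) = 8; EF_Task 5 = 8+4 = 12
ES_Task 6 = 8; EF_Task 6 = 8+13 = 21
ES_Task 7 = max(EF_Task 2=2, EF_Task 4=22) = 22; EF_Task 7 = 22+12 = 34
ES_Task 8 = 2; EF_Task 8 = 2+12 = 14
ES_Task 9 = max(EF_Task 5=12, EF_Task 6=21, EF_Task 7=34, EF_Task 8=14) = 34; EF_Task 9 = 34+13 = 47
Expected project duration μ = 47 days. Critical path: Task 3 → Task 4 → Task 7 → Task 9.

Variances on critical path: σ²_Task 3=13.444, σ²_Task 4=5.444, σ²_Task 7=0.111, σ²_Task 9=9.000.
Largest is σ²_Task 3 = 13.444.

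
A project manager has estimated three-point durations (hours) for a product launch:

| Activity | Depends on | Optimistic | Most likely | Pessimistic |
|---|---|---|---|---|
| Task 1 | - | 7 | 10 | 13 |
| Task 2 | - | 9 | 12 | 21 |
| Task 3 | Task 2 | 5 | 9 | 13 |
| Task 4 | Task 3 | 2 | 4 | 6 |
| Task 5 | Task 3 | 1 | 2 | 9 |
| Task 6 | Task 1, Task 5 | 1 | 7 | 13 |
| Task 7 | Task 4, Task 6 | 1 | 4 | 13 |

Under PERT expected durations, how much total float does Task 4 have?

6 hours

te_Task 1 = (7 + 4·10 + 13)/6 = 60/6 = 10
te_Task 2 = (9 + 4·12 + 21)/6 = 78/6 = 13
te_Task 3 = (5 + 4·9 + 13)/6 = 54/6 = 9
te_Task 4 = (2 + 4·4 + 6)/6 = 24/6 = 4
te_Task 5 = (1 + 4·2 + 9)/6 = 18/6 = 3
te_Task 6 = (1 + 4·7 + 13)/6 = 42/6 = 7
te_Task 7 = (1 + 4·4 + 13)/6 = 30/6 = 5

Forward pass:
ES_Task 1 = 0; EF_Task 1 = 10
ES_Task 2 = 0; EF_Task 2 = 13
ES_Task 3 = 13; EF_Task 3 = 13+9 = 22
ES_Task 4 = 22; EF_Task 4 = 22+4 = 26
ES_Task 5 = 22; EF_Task 5 = 22+3 = 25
ES_Task 6 = max(EF_Task 1=10, EF_Task 5=25) = 25; EF_Task 6 = 25+7 = 32
ES_Task 7 = max(EF_Task 4=26, EF_Task 6=32) = 32; EF_Task 7 = 32+5 = 37
Expected project duration μ = 37 hours. Critical path: Task 2 → Task 3 → Task 5 → Task 6 → Task 7.

Backward pass:
LF_Task 7 = 37; LS_Task 7 = 37−5 = 32
LF_Task 6 = LS_Task 7 = 32; LS_Task 6 = 32−7 = 25
LF_Task 5 = LS_Task 6 = 25; LS_Task 5 = 25−3 = 22
LF_Task 4 = LS_Task 7 = 32; LS_Task 4 = 32−4 = 28
LF_Task 3 = min(LS_Task 4=28, LS_Task 5=22) = 22; LS_Task 3 = 22−9 = 13
LF_Task 2 = LS_Task 3 = 13; LS_Task 2 = 13−13 = 0
LF_Task 1 = LS_Task 6 = 25; LS_Task 1 = 25−10 = 15
Slack_Task 4 = LS_Task 4 − ES_Task 4 = 28 − 22 = 6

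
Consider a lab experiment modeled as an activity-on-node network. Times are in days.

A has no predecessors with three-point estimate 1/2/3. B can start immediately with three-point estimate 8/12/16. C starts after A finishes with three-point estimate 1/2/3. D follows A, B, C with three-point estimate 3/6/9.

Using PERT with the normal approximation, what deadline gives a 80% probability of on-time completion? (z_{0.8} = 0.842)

te_A = (1 + 4·2 + 3)/6 = 12/6 = 2; σ²_A = ((3−1)/6)² = 0.111
te_B = (8 + 4·12 + 16)/6 = 72/6 = 12; σ²_B = ((16−8)/6)² = 1.778
te_C = (1 + 4·2 + 3)/6 = 12/6 = 2; σ²_C = ((3−1)/6)² = 0.111
te_D = (3 + 4·6 + 9)/6 = 36/6 = 6; σ²_D = ((9−3)/6)² = 1.000

Forward pass:
ES_A = 0; EF_A = 2
ES_B = 0; EF_B = 12
ES_C = 2; EF_C = 2+2 = 4
ES_D = max(EF_A=2, EF_B=12, EF_C=4) = 12; EF_D = 12+6 = 18
Expected project duration μ = 18 days. Critical path: B → D.

Variance along critical path = 1.778 + 1.000 = 2.778; σ = 1.667 days.
D = μ + z·σ = 18 + 0.842·1.667 = 19.4 days

19.4 days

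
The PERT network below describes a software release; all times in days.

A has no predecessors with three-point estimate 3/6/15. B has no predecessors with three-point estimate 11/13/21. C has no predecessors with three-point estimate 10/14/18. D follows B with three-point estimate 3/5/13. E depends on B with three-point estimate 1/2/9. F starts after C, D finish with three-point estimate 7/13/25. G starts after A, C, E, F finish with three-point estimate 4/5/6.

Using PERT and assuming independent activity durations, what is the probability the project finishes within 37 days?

te_A = (3 + 4·6 + 15)/6 = 42/6 = 7; σ²_A = ((15−3)/6)² = 4.000
te_B = (11 + 4·13 + 21)/6 = 84/6 = 14; σ²_B = ((21−11)/6)² = 2.778
te_C = (10 + 4·14 + 18)/6 = 84/6 = 14; σ²_C = ((18−10)/6)² = 1.778
te_D = (3 + 4·5 + 13)/6 = 36/6 = 6; σ²_D = ((13−3)/6)² = 2.778
te_E = (1 + 4·2 + 9)/6 = 18/6 = 3; σ²_E = ((9−1)/6)² = 1.778
te_F = (7 + 4·13 + 25)/6 = 84/6 = 14; σ²_F = ((25−7)/6)² = 9.000
te_G = (4 + 4·5 + 6)/6 = 30/6 = 5; σ²_G = ((6−4)/6)² = 0.111

Forward pass:
ES_A = 0; EF_A = 7
ES_B = 0; EF_B = 14
ES_C = 0; EF_C = 14
ES_D = 14; EF_D = 14+6 = 20
ES_E = 14; EF_E = 14+3 = 17
ES_F = max(EF_C=14, EF_D=20) = 20; EF_F = 20+14 = 34
ES_G = max(EF_A=7, EF_C=14, EF_E=17, EF_F=34) = 34; EF_G = 34+5 = 39
Expected project duration μ = 39 days. Critical path: B → D → F → G.

Variance along critical path = 2.778 + 2.778 + 9.000 + 0.111 = 14.667; σ = √14.667 = 3.830 days.
Z = (37 − 39) / 3.830 = -0.522
P(T ≤ 37) = Φ(-0.522) ≈ 0.301

0.301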